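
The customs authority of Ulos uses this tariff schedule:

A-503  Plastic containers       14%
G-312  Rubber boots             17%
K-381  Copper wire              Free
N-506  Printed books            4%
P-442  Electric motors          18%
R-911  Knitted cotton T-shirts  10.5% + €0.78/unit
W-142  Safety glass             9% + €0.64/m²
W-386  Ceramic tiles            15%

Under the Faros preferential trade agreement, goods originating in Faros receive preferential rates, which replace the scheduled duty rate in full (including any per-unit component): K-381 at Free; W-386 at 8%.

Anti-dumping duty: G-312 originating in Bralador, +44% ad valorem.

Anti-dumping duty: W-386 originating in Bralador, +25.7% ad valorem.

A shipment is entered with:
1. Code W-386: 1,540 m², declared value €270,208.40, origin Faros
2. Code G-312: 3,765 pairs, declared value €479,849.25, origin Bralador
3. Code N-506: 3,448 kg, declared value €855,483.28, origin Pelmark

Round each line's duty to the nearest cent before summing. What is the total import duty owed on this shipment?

€348,544.04

Line 1 (W-386, Faros, 1,540 m², €270,208.40):
Base rate for W-386 is 15%.
Origin Faros qualifies under the Ulos–Faros agreement and W-386 is covered: preferential rate 8% applies instead.
The additional-duty order on W-386 targets Bralador, not Faros; it does not apply.
Duty = €270,208.40 × 8% = €21,616.67.
Line 2 (G-312, Bralador, 3,765 pairs, €479,849.25):
Base rate for G-312 is 17%.
Additional duty on G-312 from Bralador: +44%. Applied ad valorem rate: 17% + 44% = 61%.
Duty = €479,849.25 × 61% = €292,708.04.
Line 3 (N-506, Pelmark, 3,448 kg, €855,483.28):
Base rate for N-506 is 4%.
Duty = €855,483.28 × 4% = €34,219.33.
Total = €21,616.67 + €292,708.04 + €34,219.33 = €348,544.04.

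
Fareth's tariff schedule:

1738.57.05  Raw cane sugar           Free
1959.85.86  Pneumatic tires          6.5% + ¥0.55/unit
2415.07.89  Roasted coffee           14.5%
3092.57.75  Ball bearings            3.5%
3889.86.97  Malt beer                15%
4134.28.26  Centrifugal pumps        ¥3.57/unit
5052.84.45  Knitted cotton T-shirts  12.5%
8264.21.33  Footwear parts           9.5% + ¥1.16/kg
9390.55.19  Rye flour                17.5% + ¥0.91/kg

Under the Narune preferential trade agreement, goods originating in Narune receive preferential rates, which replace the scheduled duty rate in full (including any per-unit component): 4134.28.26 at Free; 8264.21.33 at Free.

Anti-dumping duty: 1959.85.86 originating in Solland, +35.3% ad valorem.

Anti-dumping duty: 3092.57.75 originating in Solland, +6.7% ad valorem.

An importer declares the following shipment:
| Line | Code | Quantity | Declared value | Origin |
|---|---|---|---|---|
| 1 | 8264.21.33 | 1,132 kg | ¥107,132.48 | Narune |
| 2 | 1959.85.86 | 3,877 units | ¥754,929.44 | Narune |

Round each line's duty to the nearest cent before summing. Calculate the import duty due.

Line 1 (8264.21.33, Narune, 1,132 kg, ¥107,132.48):
Base rate for 8264.21.33 is 9.5% + ¥1.16/kg.
Origin Narune qualifies under the Fareth–Narune agreement and 8264.21.33 is covered: preferential rate Free applies instead.
Duty = ¥107,132.48 × 0% = ¥0.00.
Line 2 (1959.85.86, Narune, 3,877 units, ¥754,929.44):
Base rate for 1959.85.86 is 6.5% + ¥0.55/unit.
Origin Narune is the FTA partner but 1959.85.86 is not on the preference list; base rate stands.
The additional-duty order on 1959.85.86 targets Solland, not Narune; it does not apply.
Duty = ¥754,929.44 × 6.5% + 3,877 × ¥0.55 = ¥51,202.76.
Total = ¥0.00 + ¥51,202.76 = ¥51,202.76.

¥51,202.76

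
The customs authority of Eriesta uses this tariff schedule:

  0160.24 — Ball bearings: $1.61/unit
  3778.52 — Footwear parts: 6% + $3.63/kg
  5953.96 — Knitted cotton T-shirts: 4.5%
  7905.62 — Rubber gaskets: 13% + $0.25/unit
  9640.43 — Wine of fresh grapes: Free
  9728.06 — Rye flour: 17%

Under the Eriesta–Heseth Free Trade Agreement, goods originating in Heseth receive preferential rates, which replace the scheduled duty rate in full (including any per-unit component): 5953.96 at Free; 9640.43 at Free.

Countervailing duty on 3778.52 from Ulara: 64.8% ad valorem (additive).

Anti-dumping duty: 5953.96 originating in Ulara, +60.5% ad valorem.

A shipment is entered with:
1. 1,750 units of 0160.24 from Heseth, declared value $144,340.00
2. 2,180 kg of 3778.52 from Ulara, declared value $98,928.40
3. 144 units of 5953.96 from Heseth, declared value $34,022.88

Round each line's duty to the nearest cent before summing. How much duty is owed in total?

$80,772.21

Line 1 (0160.24, Heseth, 1,750 units, $144,340.00):
Base rate for 0160.24 is $1.61/unit.
Origin Heseth is the FTA partner but 0160.24 is not on the preference list; base rate stands.
Duty = 1,750 × $1.61 = $2,817.50.
Line 2 (3778.52, Ulara, 2,180 kg, $98,928.40):
Base rate for 3778.52 is 6% + $3.63/kg.
Additional duty on 3778.52 from Ulara: +64.8%. Applied ad valorem rate: 6% + 64.8% = 70.8%.
Duty = $98,928.40 × 70.8% + 2,180 × $3.63 = $77,954.71.
Line 3 (5953.96, Heseth, 144 units, $34,022.88):
Base rate for 5953.96 is 4.5%.
Origin Heseth qualifies under the Eriesta–Heseth agreement and 5953.96 is covered: preferential rate Free applies instead.
The additional-duty order on 5953.96 targets Ulara, not Heseth; it does not apply.
Duty = $34,022.88 × 0% = $0.00.
Total = $2,817.50 + $77,954.71 + $0.00 = $80,772.21.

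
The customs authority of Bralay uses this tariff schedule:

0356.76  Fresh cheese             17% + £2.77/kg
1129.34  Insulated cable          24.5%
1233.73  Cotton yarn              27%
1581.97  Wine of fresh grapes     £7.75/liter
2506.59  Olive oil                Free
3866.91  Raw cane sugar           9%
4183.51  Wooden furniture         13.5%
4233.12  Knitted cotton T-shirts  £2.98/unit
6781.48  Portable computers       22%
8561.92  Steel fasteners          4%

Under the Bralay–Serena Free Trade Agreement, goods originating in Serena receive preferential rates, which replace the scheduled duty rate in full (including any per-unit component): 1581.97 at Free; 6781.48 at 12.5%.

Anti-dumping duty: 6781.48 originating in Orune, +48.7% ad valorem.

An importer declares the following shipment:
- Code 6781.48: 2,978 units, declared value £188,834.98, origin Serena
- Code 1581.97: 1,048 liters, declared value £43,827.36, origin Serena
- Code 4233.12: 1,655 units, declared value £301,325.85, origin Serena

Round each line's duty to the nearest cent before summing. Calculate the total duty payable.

£28,536.27

Line 1 (6781.48, Serena, 2,978 units, £188,834.98):
Base rate for 6781.48 is 22%.
Origin Serena qualifies under the Bralay–Serena agreement and 6781.48 is covered: preferential rate 12.5% applies instead.
The additional-duty order on 6781.48 targets Orune, not Serena; it does not apply.
Duty = £188,834.98 × 12.5% = £23,604.37.
Line 2 (1581.97, Serena, 1,048 liters, £43,827.36):
Base rate for 1581.97 is £7.75/liter.
Origin Serena qualifies under the Bralay–Serena agreement and 1581.97 is covered: preferential rate Free applies instead.
Duty = £43,827.36 × 0% = £0.00.
Line 3 (4233.12, Serena, 1,655 units, £301,325.85):
Base rate for 4233.12 is £2.98/unit.
Origin Serena is the FTA partner but 4233.12 is not on the preference list; base rate stands.
Duty = 1,655 × £2.98 = £4,931.90.
Total = £23,604.37 + £0.00 + £4,931.90 = £28,536.27.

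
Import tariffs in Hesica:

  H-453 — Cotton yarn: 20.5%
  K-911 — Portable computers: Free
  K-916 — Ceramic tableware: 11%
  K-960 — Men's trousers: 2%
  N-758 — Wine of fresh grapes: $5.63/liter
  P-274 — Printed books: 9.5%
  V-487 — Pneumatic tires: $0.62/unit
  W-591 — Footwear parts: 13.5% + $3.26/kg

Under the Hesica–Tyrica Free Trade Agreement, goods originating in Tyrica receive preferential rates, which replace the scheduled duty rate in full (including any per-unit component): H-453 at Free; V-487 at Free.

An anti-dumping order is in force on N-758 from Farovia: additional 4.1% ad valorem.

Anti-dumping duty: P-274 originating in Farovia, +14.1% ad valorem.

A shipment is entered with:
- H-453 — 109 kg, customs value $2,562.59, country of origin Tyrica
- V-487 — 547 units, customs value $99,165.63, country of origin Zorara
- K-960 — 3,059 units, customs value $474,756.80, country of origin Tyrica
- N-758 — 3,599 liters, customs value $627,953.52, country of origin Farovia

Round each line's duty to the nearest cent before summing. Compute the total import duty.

Line 1 (H-453, Tyrica, 109 kg, $2,562.59):
Base rate for H-453 is 20.5%.
Origin Tyrica qualifies under the Hesica–Tyrica agreement and H-453 is covered: preferential rate Free applies instead.
Duty = $2,562.59 × 0% = $0.00.
Line 2 (V-487, Zorara, 547 units, $99,165.63):
Base rate for V-487 is $0.62/unit.
V-487 has an FTA preferential rate, but origin Zorara is not Tyrica; base rate stands.
Duty = 547 × $0.62 = $339.14.
Line 3 (K-960, Tyrica, 3,059 units, $474,756.80):
Base rate for K-960 is 2%.
Origin Tyrica is the FTA partner but K-960 is not on the preference list; base rate stands.
Duty = $474,756.80 × 2% = $9,495.14.
Line 4 (N-758, Farovia, 3,599 liters, $627,953.52):
Base rate for N-758 is $5.63/liter.
Additional duty on N-758 from Farovia: +4.1% ad valorem. Applied ad valorem rate = 4.1%.
Duty = $627,953.52 × 4.1% + 3,599 × $5.63 = $46,008.46.
Total = $0.00 + $339.14 + $9,495.14 + $46,008.46 = $55,842.74.

$55,842.74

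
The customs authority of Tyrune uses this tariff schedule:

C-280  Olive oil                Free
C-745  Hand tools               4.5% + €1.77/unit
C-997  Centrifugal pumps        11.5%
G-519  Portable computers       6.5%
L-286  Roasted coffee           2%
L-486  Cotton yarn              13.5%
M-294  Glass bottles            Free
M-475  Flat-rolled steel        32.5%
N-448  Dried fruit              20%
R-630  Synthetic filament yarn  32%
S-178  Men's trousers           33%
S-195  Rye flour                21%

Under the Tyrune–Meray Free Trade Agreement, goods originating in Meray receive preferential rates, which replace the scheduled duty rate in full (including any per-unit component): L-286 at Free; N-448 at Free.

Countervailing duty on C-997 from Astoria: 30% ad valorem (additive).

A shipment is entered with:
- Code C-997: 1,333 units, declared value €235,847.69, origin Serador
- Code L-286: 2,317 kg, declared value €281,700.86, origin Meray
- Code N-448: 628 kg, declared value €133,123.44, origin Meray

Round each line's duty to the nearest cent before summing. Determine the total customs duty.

€27,122.48

Line 1 (C-997, Serador, 1,333 units, €235,847.69):
Base rate for C-997 is 11.5%.
The additional-duty order on C-997 targets Astoria, not Serador; it does not apply.
Duty = €235,847.69 × 11.5% = €27,122.48.
Line 2 (L-286, Meray, 2,317 kg, €281,700.86):
Base rate for L-286 is 2%.
Origin Meray qualifies under the Tyrune–Meray agreement and L-286 is covered: preferential rate Free applies instead.
Duty = €281,700.86 × 0% = €0.00.
Line 3 (N-448, Meray, 628 kg, €133,123.44):
Base rate for N-448 is 20%.
Origin Meray qualifies under the Tyrune–Meray agreement and N-448 is covered: preferential rate Free applies instead.
Duty = €133,123.44 × 0% = €0.00.
Total = €27,122.48 + €0.00 + €0.00 = €27,122.48.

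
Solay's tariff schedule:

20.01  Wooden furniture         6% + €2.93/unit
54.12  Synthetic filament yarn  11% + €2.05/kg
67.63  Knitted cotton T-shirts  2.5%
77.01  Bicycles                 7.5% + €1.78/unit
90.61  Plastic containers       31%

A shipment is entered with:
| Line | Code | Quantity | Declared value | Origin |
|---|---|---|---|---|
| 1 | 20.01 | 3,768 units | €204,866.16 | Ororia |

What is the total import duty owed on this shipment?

Line 1 (20.01, Ororia, 3,768 units, €204,866.16):
Base rate for 20.01 is 6% + €2.93/unit.
Duty = €204,866.16 × 6% + 3,768 × €2.93 = €23,332.21.

€23,332.21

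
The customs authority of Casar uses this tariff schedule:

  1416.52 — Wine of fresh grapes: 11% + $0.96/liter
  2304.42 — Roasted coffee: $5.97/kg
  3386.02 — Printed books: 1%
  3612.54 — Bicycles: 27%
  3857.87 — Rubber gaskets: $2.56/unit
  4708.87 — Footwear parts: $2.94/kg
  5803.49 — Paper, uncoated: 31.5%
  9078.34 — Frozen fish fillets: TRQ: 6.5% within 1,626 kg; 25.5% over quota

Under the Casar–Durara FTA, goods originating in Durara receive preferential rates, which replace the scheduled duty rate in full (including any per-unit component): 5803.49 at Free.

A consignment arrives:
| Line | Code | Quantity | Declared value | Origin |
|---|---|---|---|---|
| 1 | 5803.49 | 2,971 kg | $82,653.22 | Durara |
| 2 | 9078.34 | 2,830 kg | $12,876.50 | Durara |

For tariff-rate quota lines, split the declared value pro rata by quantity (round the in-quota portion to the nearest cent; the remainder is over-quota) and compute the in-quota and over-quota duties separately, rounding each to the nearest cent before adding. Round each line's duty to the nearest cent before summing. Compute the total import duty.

Line 1 (5803.49, Durara, 2,971 kg, $82,653.22):
Base rate for 5803.49 is 31.5%.
Origin Durara qualifies under the Casar–Durara agreement and 5803.49 is covered: preferential rate Free applies instead.
Duty = $82,653.22 × 0% = $0.00.
Line 2 (9078.34, Durara, 2,830 kg, $12,876.50):
Code 9078.34 is under a tariff-rate quota (threshold 1,626 kg). In-quota: 1,626 kg at 6.5%; over-quota: 1,204 kg at 25.5%.
Pro-rata value split: in-quota = $12,876.50 × 1,626/2,830 = $7,398.30; over-quota = $12,876.50 − $7,398.30 = $5,478.20.
In-quota duty = $7,398.30 × 6.5% = $480.89. Over-quota duty = $5,478.20 × 25.5% = $1,396.94.
Line duty = $480.89 + $1,396.94 = $1,877.83.
Total = $0.00 + $1,877.83 = $1,877.83.

$1,877.83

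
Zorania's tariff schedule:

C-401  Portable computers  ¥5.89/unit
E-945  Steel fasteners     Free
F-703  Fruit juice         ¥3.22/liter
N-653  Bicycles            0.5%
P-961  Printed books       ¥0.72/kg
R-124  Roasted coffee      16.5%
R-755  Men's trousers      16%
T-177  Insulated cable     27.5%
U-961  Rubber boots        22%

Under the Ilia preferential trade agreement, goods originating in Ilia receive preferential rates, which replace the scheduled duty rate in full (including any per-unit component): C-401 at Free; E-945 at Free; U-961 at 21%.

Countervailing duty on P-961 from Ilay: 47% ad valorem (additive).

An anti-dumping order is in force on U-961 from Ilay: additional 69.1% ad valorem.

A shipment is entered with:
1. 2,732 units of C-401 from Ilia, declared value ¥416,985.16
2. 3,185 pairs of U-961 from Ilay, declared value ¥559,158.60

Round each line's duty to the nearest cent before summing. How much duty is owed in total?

Line 1 (C-401, Ilia, 2,732 units, ¥416,985.16):
Base rate for C-401 is ¥5.89/unit.
Origin Ilia qualifies under the Zorania–Ilia agreement and C-401 is covered: preferential rate Free applies instead.
Duty = ¥416,985.16 × 0% = ¥0.00.
Line 2 (U-961, Ilay, 3,185 pairs, ¥559,158.60):
Base rate for U-961 is 22%.
U-961 has an FTA preferential rate, but origin Ilay is not Ilia; base rate stands.
Additional duty on U-961 from Ilay: +69.1%. Applied ad valorem rate: 22% + 69.1% = 91.1%.
Duty = ¥559,158.60 × 91.1% = ¥509,393.48.
Total = ¥0.00 + ¥509,393.48 = ¥509,393.48.

¥509,393.48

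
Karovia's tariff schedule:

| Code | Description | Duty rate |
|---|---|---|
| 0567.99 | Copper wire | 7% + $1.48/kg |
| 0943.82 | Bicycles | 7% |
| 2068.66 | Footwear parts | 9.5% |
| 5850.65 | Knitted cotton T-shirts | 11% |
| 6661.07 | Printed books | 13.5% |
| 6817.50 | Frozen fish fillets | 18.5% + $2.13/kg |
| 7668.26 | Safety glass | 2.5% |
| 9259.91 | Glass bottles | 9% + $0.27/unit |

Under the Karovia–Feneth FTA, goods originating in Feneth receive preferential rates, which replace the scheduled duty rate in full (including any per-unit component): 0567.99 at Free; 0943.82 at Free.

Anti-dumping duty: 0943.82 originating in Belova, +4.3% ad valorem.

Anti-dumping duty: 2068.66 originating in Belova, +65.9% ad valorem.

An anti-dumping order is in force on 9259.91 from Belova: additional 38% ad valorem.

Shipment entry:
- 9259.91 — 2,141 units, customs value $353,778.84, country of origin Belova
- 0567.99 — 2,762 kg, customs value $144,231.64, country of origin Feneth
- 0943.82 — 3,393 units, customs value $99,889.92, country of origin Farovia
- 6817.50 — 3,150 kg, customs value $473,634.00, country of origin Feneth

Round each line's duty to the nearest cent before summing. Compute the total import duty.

$268,178.20

Line 1 (9259.91, Belova, 2,141 units, $353,778.84):
Base rate for 9259.91 is 9% + $0.27/unit.
Additional duty on 9259.91 from Belova: +38%. Applied ad valorem rate: 9% + 38% = 47%.
Duty = $353,778.84 × 47% + 2,141 × $0.27 = $166,854.12.
Line 2 (0567.99, Feneth, 2,762 kg, $144,231.64):
Base rate for 0567.99 is 7% + $1.48/kg.
Origin Feneth qualifies under the Karovia–Feneth agreement and 0567.99 is covered: preferential rate Free applies instead.
Duty = $144,231.64 × 0% = $0.00.
Line 3 (0943.82, Farovia, 3,393 units, $99,889.92):
Base rate for 0943.82 is 7%.
0943.82 has an FTA preferential rate, but origin Farovia is not Feneth; base rate stands.
The additional-duty order on 0943.82 targets Belova, not Farovia; it does not apply.
Duty = $99,889.92 × 7% = $6,992.29.
Line 4 (6817.50, Feneth, 3,150 kg, $473,634.00):
Base rate for 6817.50 is 18.5% + $2.13/kg.
Origin Feneth is the FTA partner but 6817.50 is not on the preference list; base rate stands.
Duty = $473,634.00 × 18.5% + 3,150 × $2.13 = $94,331.79.
Total = $166,854.12 + $0.00 + $6,992.29 + $94,331.79 = $268,178.20.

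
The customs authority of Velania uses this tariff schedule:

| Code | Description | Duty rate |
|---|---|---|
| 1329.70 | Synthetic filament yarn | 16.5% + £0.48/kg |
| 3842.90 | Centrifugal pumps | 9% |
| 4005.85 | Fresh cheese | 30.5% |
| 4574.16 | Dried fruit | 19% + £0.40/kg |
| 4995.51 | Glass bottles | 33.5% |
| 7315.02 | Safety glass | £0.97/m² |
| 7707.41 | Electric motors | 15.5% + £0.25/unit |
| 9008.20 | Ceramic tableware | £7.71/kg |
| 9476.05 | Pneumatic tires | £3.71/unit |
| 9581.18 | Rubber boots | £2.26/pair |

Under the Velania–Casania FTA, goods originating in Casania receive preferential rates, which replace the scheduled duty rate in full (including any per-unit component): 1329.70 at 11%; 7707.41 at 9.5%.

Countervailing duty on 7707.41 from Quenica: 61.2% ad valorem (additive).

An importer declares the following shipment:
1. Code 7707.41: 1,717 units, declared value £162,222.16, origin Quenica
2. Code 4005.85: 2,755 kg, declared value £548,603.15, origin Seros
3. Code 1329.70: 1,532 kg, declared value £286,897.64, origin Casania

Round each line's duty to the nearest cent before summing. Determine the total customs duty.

£323,736.35

Line 1 (7707.41, Quenica, 1,717 units, £162,222.16):
Base rate for 7707.41 is 15.5% + £0.25/unit.
7707.41 has an FTA preferential rate, but origin Quenica is not Casania; base rate stands.
Additional duty on 7707.41 from Quenica: +61.2%. Applied ad valorem rate: 15.5% + 61.2% = 76.7%.
Duty = £162,222.16 × 76.7% + 1,717 × £0.25 = £124,853.65.
Line 2 (4005.85, Seros, 2,755 kg, £548,603.15):
Base rate for 4005.85 is 30.5%.
Duty = £548,603.15 × 30.5% = £167,323.96.
Line 3 (1329.70, Casania, 1,532 kg, £286,897.64):
Base rate for 1329.70 is 16.5% + £0.48/kg.
Origin Casania qualifies under the Velania–Casania agreement and 1329.70 is covered: preferential rate 11% applies instead.
Duty = £286,897.64 × 11% = £31,558.74.
Total = £124,853.65 + £167,323.96 + £31,558.74 = £323,736.35.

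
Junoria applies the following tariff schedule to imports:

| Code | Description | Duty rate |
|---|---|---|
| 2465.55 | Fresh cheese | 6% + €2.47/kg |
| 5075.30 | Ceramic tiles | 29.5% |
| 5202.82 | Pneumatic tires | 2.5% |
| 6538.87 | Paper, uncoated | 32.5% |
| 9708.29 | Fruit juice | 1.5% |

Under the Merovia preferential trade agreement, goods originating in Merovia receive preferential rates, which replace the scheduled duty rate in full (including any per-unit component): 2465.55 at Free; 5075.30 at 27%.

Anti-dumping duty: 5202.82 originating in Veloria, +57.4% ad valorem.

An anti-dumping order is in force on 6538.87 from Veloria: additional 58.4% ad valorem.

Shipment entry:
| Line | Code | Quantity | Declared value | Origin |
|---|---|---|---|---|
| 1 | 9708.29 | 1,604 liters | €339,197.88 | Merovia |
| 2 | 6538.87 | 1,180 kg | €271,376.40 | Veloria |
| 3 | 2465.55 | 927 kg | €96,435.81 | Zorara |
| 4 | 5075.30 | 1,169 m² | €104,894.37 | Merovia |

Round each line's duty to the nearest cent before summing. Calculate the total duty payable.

€288,166.44

Line 1 (9708.29, Merovia, 1,604 liters, €339,197.88):
Base rate for 9708.29 is 1.5%.
Origin Merovia is the FTA partner but 9708.29 is not on the preference list; base rate stands.
Duty = €339,197.88 × 1.5% = €5,087.97.
Line 2 (6538.87, Veloria, 1,180 kg, €271,376.40):
Base rate for 6538.87 is 32.5%.
Additional duty on 6538.87 from Veloria: +58.4%. Applied ad valorem rate: 32.5% + 58.4% = 90.9%.
Duty = €271,376.40 × 90.9% = €246,681.15.
Line 3 (2465.55, Zorara, 927 kg, €96,435.81):
Base rate for 2465.55 is 6% + €2.47/kg.
2465.55 has an FTA preferential rate, but origin Zorara is not Merovia; base rate stands.
Duty = €96,435.81 × 6% + 927 × €2.47 = €8,075.84.
Line 4 (5075.30, Merovia, 1,169 m², €104,894.37):
Base rate for 5075.30 is 29.5%.
Origin Merovia qualifies under the Junoria–Merovia agreement and 5075.30 is covered: preferential rate 27% applies instead.
Duty = €104,894.37 × 27% = €28,321.48.
Total = €5,087.97 + €246,681.15 + €8,075.84 + €28,321.48 = €288,166.44.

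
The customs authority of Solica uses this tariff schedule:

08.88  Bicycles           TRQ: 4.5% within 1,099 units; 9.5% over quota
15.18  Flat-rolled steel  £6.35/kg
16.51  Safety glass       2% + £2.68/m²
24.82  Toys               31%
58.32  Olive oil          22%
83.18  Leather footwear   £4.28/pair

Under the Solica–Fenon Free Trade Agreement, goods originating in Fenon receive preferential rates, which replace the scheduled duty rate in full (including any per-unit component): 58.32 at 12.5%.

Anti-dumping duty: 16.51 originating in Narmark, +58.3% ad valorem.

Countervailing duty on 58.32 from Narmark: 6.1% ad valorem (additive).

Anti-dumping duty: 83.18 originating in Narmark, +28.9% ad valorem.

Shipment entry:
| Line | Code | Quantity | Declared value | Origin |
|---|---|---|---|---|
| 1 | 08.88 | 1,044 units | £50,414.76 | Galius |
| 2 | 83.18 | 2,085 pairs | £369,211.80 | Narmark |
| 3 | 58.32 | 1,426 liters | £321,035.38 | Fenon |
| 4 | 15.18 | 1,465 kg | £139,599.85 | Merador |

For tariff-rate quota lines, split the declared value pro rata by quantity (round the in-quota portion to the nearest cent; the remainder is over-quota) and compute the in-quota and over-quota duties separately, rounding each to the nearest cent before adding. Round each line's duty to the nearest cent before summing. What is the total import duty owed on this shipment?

£167,326.84

Line 1 (08.88, Galius, 1,044 units, £50,414.76):
Code 08.88 is under a tariff-rate quota (threshold 1,099 units). Quantity 1,044 units is within the quota, so the in-quota rate 4.5% applies to the full value.
Duty = £50,414.76 × 4.5% = £2,268.66.
Line 2 (83.18, Narmark, 2,085 pairs, £369,211.80):
Base rate for 83.18 is £4.28/pair.
Additional duty on 83.18 from Narmark: +28.9% ad valorem. Applied ad valorem rate = 28.9%.
Duty = £369,211.80 × 28.9% + 2,085 × £4.28 = £115,626.01.
Line 3 (58.32, Fenon, 1,426 liters, £321,035.38):
Base rate for 58.32 is 22%.
Origin Fenon qualifies under the Solica–Fenon agreement and 58.32 is covered: preferential rate 12.5% applies instead.
The additional-duty order on 58.32 targets Narmark, not Fenon; it does not apply.
Duty = £321,035.38 × 12.5% = £40,129.42.
Line 4 (15.18, Merador, 1,465 kg, £139,599.85):
Base rate for 15.18 is £6.35/kg.
Duty = 1,465 × £6.35 = £9,302.75.
Total = £2,268.66 + £115,626.01 + £40,129.42 + £9,302.75 = £167,326.84.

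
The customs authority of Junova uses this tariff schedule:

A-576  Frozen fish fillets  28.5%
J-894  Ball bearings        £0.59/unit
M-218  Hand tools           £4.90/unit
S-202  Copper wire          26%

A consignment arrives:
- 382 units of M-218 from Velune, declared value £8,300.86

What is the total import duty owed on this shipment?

Line 1 (M-218, Velune, 382 units, £8,300.86):
Base rate for M-218 is £4.90/unit.
Duty = 382 × £4.90 = £1,871.80.

£1,871.80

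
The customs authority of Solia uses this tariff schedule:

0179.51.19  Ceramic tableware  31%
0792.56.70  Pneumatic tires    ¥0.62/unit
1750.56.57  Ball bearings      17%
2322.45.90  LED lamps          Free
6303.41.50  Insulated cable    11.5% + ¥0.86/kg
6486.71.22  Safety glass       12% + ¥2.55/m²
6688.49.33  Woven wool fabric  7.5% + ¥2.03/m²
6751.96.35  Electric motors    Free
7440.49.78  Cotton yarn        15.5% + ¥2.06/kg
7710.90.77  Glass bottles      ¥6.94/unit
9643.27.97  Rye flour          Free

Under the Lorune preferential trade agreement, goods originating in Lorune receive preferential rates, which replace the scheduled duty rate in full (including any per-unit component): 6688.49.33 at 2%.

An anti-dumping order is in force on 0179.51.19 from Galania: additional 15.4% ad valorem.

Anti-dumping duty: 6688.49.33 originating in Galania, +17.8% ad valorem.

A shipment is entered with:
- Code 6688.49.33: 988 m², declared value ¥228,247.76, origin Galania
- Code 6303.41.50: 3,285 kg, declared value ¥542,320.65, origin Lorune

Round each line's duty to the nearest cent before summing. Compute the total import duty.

Line 1 (6688.49.33, Galania, 988 m², ¥228,247.76):
Base rate for 6688.49.33 is 7.5% + ¥2.03/m².
6688.49.33 has an FTA preferential rate, but origin Galania is not Lorune; base rate stands.
Additional duty on 6688.49.33 from Galania: +17.8%. Applied ad valorem rate: 7.5% + 17.8% = 25.3%.
Duty = ¥228,247.76 × 25.3% + 988 × ¥2.03 = ¥59,752.32.
Line 2 (6303.41.50, Lorune, 3,285 kg, ¥542,320.65):
Base rate for 6303.41.50 is 11.5% + ¥0.86/kg.
Origin Lorune is the FTA partner but 6303.41.50 is not on the preference list; base rate stands.
Duty = ¥542,320.65 × 11.5% + 3,285 × ¥0.86 = ¥65,191.97.
Total = ¥59,752.32 + ¥65,191.97 = ¥124,944.29.

¥124,944.29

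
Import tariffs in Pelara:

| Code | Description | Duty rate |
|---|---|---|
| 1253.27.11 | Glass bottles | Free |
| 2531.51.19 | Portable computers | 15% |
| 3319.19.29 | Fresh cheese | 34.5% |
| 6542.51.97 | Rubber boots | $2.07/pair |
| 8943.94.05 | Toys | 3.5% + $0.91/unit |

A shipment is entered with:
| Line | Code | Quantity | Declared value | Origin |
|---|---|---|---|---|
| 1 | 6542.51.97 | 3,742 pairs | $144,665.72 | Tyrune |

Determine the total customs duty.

$7,745.94

Line 1 (6542.51.97, Tyrune, 3,742 pairs, $144,665.72):
Base rate for 6542.51.97 is $2.07/pair.
Duty = 3,742 × $2.07 = $7,745.94.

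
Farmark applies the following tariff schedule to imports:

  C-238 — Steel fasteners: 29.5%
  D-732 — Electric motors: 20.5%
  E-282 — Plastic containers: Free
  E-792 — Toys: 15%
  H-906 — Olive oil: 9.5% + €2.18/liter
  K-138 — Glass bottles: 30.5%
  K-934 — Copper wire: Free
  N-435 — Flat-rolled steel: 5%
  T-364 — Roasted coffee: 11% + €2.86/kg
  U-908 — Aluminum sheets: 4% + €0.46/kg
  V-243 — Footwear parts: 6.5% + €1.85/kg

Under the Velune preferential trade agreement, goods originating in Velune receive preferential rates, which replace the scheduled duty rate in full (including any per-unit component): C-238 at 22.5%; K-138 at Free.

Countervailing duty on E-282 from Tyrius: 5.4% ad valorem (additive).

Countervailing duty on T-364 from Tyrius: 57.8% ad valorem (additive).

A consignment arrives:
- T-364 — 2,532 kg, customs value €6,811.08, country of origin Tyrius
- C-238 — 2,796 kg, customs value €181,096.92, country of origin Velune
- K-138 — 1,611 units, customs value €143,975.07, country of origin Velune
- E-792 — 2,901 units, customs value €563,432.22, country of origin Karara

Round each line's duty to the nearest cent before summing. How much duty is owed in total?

Line 1 (T-364, Tyrius, 2,532 kg, €6,811.08):
Base rate for T-364 is 11% + €2.86/kg.
Additional duty on T-364 from Tyrius: +57.8%. Applied ad valorem rate: 11% + 57.8% = 68.8%.
Duty = €6,811.08 × 68.8% + 2,532 × €2.86 = €11,927.54.
Line 2 (C-238, Velune, 2,796 kg, €181,096.92):
Base rate for C-238 is 29.5%.
Origin Velune qualifies under the Farmark–Velune agreement and C-238 is covered: preferential rate 22.5% applies instead.
Duty = €181,096.92 × 22.5% = €40,746.81.
Line 3 (K-138, Velune, 1,611 units, €143,975.07):
Base rate for K-138 is 30.5%.
Origin Velune qualifies under the Farmark–Velune agreement and K-138 is covered: preferential rate Free applies instead.
Duty = €143,975.07 × 0% = €0.00.
Line 4 (E-792, Karara, 2,901 units, €563,432.22):
Base rate for E-792 is 15%.
Duty = €563,432.22 × 15% = €84,514.83.
Total = €11,927.54 + €40,746.81 + €0.00 + €84,514.83 = €137,189.18.

€137,189.18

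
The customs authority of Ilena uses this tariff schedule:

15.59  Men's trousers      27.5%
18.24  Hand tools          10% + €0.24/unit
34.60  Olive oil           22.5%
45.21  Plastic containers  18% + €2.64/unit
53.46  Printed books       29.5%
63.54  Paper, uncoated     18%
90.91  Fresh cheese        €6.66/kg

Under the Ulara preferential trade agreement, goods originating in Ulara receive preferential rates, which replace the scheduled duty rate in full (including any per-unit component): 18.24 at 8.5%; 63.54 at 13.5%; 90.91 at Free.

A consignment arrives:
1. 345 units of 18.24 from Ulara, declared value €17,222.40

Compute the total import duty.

€1,463.90

Line 1 (18.24, Ulara, 345 units, €17,222.40):
Base rate for 18.24 is 10% + €0.24/unit.
Origin Ulara qualifies under the Ilena–Ulara agreement and 18.24 is covered: preferential rate 8.5% applies instead.
Duty = €17,222.40 × 8.5% = €1,463.90.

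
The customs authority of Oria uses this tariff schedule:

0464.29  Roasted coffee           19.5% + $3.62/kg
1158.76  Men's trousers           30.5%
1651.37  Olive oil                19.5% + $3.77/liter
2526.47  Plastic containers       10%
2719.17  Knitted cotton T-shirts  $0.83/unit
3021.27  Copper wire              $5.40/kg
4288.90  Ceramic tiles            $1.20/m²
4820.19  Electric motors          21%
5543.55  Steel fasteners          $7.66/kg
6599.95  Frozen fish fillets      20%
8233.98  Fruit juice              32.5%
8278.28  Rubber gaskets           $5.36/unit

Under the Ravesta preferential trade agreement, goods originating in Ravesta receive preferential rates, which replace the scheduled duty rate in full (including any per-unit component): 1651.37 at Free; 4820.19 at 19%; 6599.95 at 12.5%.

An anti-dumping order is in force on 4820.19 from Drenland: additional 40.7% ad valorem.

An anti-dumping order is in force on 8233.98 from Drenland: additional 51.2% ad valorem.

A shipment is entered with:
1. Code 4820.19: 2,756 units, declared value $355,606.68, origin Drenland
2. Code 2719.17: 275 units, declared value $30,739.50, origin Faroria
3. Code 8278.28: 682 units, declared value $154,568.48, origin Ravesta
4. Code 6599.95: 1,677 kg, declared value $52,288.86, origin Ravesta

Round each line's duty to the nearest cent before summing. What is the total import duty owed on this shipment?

$229,829.20

Line 1 (4820.19, Drenland, 2,756 units, $355,606.68):
Base rate for 4820.19 is 21%.
4820.19 has an FTA preferential rate, but origin Drenland is not Ravesta; base rate stands.
Additional duty on 4820.19 from Drenland: +40.7%. Applied ad valorem rate: 21% + 40.7% = 61.7%.
Duty = $355,606.68 × 61.7% = $219,409.32.
Line 2 (2719.17, Faroria, 275 units, $30,739.50):
Base rate for 2719.17 is $0.83/unit.
Duty = 275 × $0.83 = $228.25.
Line 3 (8278.28, Ravesta, 682 units, $154,568.48):
Base rate for 8278.28 is $5.36/unit.
Origin Ravesta is the FTA partner but 8278.28 is not on the preference list; base rate stands.
Duty = 682 × $5.36 = $3,655.52.
Line 4 (6599.95, Ravesta, 1,677 kg, $52,288.86):
Base rate for 6599.95 is 20%.
Origin Ravesta qualifies under the Oria–Ravesta agreement and 6599.95 is covered: preferential rate 12.5% applies instead.
Duty = $52,288.86 × 12.5% = $6,536.11.
Total = $219,409.32 + $228.25 + $3,655.52 + $6,536.11 = $229,829.20.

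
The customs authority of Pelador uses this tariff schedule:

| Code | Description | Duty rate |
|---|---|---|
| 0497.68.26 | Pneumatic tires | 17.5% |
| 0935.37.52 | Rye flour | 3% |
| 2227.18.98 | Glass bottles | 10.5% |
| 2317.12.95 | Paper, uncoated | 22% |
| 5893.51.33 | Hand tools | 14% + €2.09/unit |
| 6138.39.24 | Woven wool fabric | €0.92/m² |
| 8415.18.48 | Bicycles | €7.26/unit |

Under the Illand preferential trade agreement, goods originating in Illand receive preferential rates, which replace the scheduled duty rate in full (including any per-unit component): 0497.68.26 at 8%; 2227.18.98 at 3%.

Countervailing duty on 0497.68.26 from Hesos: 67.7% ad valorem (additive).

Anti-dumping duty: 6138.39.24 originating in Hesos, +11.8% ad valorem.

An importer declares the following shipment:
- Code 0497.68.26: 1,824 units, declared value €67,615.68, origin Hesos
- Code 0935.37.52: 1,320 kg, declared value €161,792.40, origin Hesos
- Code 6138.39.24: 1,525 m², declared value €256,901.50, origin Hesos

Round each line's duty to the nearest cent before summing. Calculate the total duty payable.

€94,179.71

Line 1 (0497.68.26, Hesos, 1,824 units, €67,615.68):
Base rate for 0497.68.26 is 17.5%.
0497.68.26 has an FTA preferential rate, but origin Hesos is not Illand; base rate stands.
Additional duty on 0497.68.26 from Hesos: +67.7%. Applied ad valorem rate: 17.5% + 67.7% = 85.2%.
Duty = €67,615.68 × 85.2% = €57,608.56.
Line 2 (0935.37.52, Hesos, 1,320 kg, €161,792.40):
Base rate for 0935.37.52 is 3%.
Duty = €161,792.40 × 3% = €4,853.77.
Line 3 (6138.39.24, Hesos, 1,525 m², €256,901.50):
Base rate for 6138.39.24 is €0.92/m².
Additional duty on 6138.39.24 from Hesos: +11.8% ad valorem. Applied ad valorem rate = 11.8%.
Duty = €256,901.50 × 11.8% + 1,525 × €0.92 = €31,717.38.
Total = €57,608.56 + €4,853.77 + €31,717.38 = €94,179.71.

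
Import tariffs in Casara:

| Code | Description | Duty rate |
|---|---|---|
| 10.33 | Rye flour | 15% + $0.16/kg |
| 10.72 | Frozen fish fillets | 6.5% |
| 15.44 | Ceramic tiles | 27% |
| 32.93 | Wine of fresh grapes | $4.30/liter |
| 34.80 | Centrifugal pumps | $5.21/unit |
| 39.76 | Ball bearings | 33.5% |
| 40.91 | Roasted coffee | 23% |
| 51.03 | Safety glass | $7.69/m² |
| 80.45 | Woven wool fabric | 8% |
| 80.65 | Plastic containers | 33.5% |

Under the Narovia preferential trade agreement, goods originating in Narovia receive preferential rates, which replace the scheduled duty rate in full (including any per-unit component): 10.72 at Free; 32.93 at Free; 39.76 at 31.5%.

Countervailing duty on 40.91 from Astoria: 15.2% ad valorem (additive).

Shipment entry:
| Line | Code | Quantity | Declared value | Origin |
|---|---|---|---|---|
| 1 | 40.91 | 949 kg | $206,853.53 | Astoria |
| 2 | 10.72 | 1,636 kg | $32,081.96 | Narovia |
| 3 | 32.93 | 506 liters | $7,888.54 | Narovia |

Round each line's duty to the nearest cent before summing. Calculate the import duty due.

Line 1 (40.91, Astoria, 949 kg, $206,853.53):
Base rate for 40.91 is 23%.
Additional duty on 40.91 from Astoria: +15.2%. Applied ad valorem rate: 23% + 15.2% = 38.2%.
Duty = $206,853.53 × 38.2% = $79,018.05.
Line 2 (10.72, Narovia, 1,636 kg, $32,081.96):
Base rate for 10.72 is 6.5%.
Origin Narovia qualifies under the Casara–Narovia agreement and 10.72 is covered: preferential rate Free applies instead.
Duty = $32,081.96 × 0% = $0.00.
Line 3 (32.93, Narovia, 506 liters, $7,888.54):
Base rate for 32.93 is $4.30/liter.
Origin Narovia qualifies under the Casara–Narovia agreement and 32.93 is covered: preferential rate Free applies instead.
Duty = $7,888.54 × 0% = $0.00.
Total = $79,018.05 + $0.00 + $0.00 = $79,018.05.

$79,018.05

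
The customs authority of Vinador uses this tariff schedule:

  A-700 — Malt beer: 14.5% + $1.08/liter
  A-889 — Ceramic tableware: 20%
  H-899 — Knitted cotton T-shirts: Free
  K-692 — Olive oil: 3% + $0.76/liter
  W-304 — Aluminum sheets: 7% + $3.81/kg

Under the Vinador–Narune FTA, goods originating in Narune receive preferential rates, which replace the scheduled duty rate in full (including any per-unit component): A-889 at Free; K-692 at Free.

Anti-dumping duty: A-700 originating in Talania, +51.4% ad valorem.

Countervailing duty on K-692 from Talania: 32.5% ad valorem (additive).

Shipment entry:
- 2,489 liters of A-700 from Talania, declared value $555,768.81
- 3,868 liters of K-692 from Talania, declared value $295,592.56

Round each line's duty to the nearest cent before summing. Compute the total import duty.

Line 1 (A-700, Talania, 2,489 liters, $555,768.81):
Base rate for A-700 is 14.5% + $1.08/liter.
Additional duty on A-700 from Talania: +51.4%. Applied ad valorem rate: 14.5% + 51.4% = 65.9%.
Duty = $555,768.81 × 65.9% + 2,489 × $1.08 = $368,939.77.
Line 2 (K-692, Talania, 3,868 liters, $295,592.56):
Base rate for K-692 is 3% + $0.76/liter.
K-692 has an FTA preferential rate, but origin Talania is not Narune; base rate stands.
Additional duty on K-692 from Talania: +32.5%. Applied ad valorem rate: 3% + 32.5% = 35.5%.
Duty = $295,592.56 × 35.5% + 3,868 × $0.76 = $107,875.04.
Total = $368,939.77 + $107,875.04 = $476,814.81.

$476,814.81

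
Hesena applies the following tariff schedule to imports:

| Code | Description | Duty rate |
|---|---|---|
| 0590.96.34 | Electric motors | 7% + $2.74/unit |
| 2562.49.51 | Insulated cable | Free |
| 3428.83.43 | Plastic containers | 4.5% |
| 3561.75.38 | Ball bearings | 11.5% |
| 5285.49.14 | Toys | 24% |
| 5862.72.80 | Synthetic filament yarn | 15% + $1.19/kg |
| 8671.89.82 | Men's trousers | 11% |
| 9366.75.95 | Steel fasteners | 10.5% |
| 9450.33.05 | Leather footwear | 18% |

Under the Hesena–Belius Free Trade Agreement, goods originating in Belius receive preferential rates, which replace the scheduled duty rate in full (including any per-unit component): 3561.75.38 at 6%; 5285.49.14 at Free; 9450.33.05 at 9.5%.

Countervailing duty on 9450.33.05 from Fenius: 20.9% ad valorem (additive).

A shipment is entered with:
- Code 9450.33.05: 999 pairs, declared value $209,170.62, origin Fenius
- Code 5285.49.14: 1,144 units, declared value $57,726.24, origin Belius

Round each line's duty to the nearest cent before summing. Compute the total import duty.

$81,367.37

Line 1 (9450.33.05, Fenius, 999 pairs, $209,170.62):
Base rate for 9450.33.05 is 18%.
9450.33.05 has an FTA preferential rate, but origin Fenius is not Belius; base rate stands.
Additional duty on 9450.33.05 from Fenius: +20.9%. Applied ad valorem rate: 18% + 20.9% = 38.9%.
Duty = $209,170.62 × 38.9% = $81,367.37.
Line 2 (5285.49.14, Belius, 1,144 units, $57,726.24):
Base rate for 5285.49.14 is 24%.
Origin Belius qualifies under the Hesena–Belius agreement and 5285.49.14 is covered: preferential rate Free applies instead.
Duty = $57,726.24 × 0% = $0.00.
Total = $81,367.37 + $0.00 = $81,367.37.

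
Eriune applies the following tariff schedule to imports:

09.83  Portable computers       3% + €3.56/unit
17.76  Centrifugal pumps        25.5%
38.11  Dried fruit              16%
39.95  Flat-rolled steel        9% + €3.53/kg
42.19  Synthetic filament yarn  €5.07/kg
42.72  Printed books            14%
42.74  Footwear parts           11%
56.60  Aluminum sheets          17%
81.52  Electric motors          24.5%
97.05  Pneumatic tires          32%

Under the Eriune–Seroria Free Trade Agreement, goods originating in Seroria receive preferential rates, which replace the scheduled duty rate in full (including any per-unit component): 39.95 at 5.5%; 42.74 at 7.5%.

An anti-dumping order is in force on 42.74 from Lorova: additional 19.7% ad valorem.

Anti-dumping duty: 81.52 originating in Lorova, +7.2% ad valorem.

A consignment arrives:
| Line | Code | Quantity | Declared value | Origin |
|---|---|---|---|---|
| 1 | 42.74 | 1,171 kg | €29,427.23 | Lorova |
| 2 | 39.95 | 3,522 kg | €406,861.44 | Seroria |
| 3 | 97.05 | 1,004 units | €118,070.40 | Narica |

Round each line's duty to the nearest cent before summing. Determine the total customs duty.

Line 1 (42.74, Lorova, 1,171 kg, €29,427.23):
Base rate for 42.74 is 11%.
42.74 has an FTA preferential rate, but origin Lorova is not Seroria; base rate stands.
Additional duty on 42.74 from Lorova: +19.7%. Applied ad valorem rate: 11% + 19.7% = 30.7%.
Duty = €29,427.23 × 30.7% = €9,034.16.
Line 2 (39.95, Seroria, 3,522 kg, €406,861.44):
Base rate for 39.95 is 9% + €3.53/kg.
Origin Seroria qualifies under the Eriune–Seroria agreement and 39.95 is covered: preferential rate 5.5% applies instead.
Duty = €406,861.44 × 5.5% = €22,377.38.
Line 3 (97.05, Narica, 1,004 units, €118,070.40):
Base rate for 97.05 is 32%.
Duty = €118,070.40 × 32% = €37,782.53.
Total = €9,034.16 + €22,377.38 + €37,782.53 = €69,194.07.

€69,194.07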